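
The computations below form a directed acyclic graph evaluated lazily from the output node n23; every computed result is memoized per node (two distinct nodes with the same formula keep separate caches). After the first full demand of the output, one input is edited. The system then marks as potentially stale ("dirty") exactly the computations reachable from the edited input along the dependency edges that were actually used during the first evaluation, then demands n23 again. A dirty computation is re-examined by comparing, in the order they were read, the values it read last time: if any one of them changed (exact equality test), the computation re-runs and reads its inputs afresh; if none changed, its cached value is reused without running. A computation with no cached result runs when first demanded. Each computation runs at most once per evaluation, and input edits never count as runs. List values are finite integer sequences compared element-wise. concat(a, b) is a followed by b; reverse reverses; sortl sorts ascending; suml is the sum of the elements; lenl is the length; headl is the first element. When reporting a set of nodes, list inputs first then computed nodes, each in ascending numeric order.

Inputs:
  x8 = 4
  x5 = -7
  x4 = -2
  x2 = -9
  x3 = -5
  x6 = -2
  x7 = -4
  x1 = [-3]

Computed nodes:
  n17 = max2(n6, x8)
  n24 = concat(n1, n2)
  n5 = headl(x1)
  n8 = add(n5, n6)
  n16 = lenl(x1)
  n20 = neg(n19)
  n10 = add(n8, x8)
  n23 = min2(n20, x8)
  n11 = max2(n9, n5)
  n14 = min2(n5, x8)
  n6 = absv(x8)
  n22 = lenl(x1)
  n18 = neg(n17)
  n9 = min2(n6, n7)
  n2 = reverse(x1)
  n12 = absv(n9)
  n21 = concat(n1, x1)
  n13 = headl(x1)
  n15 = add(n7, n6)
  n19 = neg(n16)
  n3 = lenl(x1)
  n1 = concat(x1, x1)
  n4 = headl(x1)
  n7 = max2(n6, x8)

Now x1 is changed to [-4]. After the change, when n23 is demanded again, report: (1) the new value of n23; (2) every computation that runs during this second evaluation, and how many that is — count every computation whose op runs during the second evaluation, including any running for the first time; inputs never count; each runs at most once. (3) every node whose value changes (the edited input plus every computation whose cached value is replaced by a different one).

Demanding n23 again yields 1.
1 computations run: n16.
The nodes whose values change: x1.
Note the absorption at n16: it re-runs yet its value is the same, leaving the output's value untouched.

First demand of the output computes:
  n16 = lenl([-3]) = 1
  n19 = neg(1) = -1
  n20 = neg(-1) = 1
  n23 = min2(1, 4) = 1

After the edit, cleaning proceeds:
  n16: a read changed (x1 [-3]->[-4]) — executes, giving 1 — identical to its old value.
  n19: dirty, but its reads are unchanged (n16 unchanged); cached -1 stands.
  n20: dirty, but its reads are unchanged (n19 unchanged); cached 1 stands.
  n23: dirty, but its reads are unchanged (n20 unchanged, x8 unchanged); cached 1 stands.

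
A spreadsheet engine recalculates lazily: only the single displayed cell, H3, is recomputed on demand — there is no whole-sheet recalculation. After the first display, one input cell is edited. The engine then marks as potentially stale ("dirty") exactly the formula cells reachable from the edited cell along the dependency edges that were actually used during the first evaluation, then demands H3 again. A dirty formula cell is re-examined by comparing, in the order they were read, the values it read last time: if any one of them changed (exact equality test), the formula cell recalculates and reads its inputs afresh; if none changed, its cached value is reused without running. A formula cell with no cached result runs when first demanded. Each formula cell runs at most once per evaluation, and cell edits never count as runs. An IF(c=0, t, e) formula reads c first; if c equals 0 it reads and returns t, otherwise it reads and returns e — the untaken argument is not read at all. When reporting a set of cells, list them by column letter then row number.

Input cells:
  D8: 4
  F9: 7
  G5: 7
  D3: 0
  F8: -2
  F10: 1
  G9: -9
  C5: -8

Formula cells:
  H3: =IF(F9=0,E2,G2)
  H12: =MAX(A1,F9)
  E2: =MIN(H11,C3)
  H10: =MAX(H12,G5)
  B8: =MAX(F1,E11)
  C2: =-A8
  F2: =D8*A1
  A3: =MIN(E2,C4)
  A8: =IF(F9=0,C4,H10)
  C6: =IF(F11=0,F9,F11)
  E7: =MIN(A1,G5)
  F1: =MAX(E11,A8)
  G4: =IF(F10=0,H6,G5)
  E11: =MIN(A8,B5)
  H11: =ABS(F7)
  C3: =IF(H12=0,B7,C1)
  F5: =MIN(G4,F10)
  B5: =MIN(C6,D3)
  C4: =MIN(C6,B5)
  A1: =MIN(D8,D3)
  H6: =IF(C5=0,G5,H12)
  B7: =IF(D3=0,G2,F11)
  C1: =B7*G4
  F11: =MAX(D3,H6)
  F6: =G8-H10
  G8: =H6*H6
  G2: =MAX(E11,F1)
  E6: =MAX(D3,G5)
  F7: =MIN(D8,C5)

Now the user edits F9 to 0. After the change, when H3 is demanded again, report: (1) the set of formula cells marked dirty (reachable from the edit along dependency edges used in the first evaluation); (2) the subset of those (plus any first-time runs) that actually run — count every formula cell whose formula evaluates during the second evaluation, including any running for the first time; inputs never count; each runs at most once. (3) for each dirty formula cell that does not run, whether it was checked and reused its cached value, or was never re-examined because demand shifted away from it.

First evaluation (everything demanded from the output):
  A1 = MIN(4, 0) = 0
  H12 = MAX(0, 7) = 7
  H6 = IF(C5=0: C5=-8 -> else branch H12) = 7
  F11 = MAX(0, 7) = 7
  C6 = IF(F11=0: F11=7 -> else branch F11) = 7
  B5 = MIN(7, 0) = 0
  H10 = MAX(7, 7) = 7
  A8 = IF(F9=0: F9=7 -> else branch H10) = 7
  E11 = MIN(7, 0) = 0
  F1 = MAX(0, 7) = 7
  G2 = MAX(0, 7) = 7
  H3 = IF(F9=0: F9=7 -> else branch G2) = 7

Propagation after the edit:
  F7: demanded for the first time — runs, produces -8.
  H11: demanded for the first time — runs, produces 8.
  H12: runs — F9 7->0; result 0.
  H6: runs — H12 7->0; result 0.
  F11: runs — H6 7->0; result 0.
  C6: runs — F11 7->0; F11 7->0; result 0.
  B5: runs — C6 7->0; result 0 (same value as before).
  C4: demanded for the first time — runs, produces 0.
  H10: marked dirty but never re-examined — demand shifted away from it.
  A8: runs — F9 7->0; result 0.
  E11: runs — A8 7->0; result 0 (same value as before).
  F1: runs — A8 7->0; result 0.
  G2: runs — F1 7->0; result 0.
  B7: demanded for the first time — runs, produces 0.
  C3: demanded for the first time — runs, produces 0.
  E2: demanded for the first time — runs, produces 0.
  H3: runs — F9 7->0; G2 7->0; result 0.

Key observation: a condition flipped, so demand moved to the other branch — H10 is never re-examined.

Marked dirty: A8, B5, C6, E11, F1, F11, G2, H3, H6, H10, H12.
Formula cells that run: A8, B5, B7, C3, C4, C6, E2, E11, F1, F7, F11, G2, H3, H6, H11, H12 — 16 in total.
Never re-examined (demand shifted away): H10.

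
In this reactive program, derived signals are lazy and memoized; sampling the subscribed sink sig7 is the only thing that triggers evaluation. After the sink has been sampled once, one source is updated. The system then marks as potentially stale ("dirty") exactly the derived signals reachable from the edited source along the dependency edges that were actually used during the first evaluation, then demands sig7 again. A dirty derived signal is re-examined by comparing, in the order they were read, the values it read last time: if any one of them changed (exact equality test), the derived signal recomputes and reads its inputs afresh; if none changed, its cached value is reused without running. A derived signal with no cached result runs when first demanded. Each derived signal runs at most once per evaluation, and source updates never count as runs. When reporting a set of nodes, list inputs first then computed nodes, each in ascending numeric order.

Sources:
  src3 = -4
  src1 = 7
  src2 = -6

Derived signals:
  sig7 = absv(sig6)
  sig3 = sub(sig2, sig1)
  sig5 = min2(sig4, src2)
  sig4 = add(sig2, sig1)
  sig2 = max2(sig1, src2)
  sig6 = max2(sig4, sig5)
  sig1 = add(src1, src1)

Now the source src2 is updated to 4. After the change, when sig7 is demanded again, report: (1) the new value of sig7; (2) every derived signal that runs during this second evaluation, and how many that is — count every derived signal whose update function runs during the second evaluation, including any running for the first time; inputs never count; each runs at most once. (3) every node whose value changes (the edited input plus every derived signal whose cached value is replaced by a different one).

First demand of the output computes:
  sig1 = add(7, 7) = 14
  sig2 = max2(14, -6) = 14
  sig4 = add(14, 14) = 28
  sig5 = min2(28, -6) = -6
  sig6 = max2(28, -6) = 28
  sig7 = absv(28) = 28

After the edit, cleaning proceeds:
  sig2: a read changed (src2 -6->4) — executes, giving 14 — identical to its old value.
  sig4: dirty, but its reads are unchanged (sig2 unchanged, sig1 unchanged); cached 28 stands.
  sig5: a read changed (src2 -6->4) — executes, giving 4.
  sig6: a read changed (sig5 -6->4) — executes, giving 28 — identical to its old value.
  sig7: dirty, but its reads are unchanged (sig6 unchanged); cached 28 stands.

Note where the cutoff bites: sig4 is checked, finds nothing changed, and keeps its cache.

Demanding sig7 again yields 28.
3 derived signals run: sig2, sig5, sig6.
The nodes whose values change: src2, sig5.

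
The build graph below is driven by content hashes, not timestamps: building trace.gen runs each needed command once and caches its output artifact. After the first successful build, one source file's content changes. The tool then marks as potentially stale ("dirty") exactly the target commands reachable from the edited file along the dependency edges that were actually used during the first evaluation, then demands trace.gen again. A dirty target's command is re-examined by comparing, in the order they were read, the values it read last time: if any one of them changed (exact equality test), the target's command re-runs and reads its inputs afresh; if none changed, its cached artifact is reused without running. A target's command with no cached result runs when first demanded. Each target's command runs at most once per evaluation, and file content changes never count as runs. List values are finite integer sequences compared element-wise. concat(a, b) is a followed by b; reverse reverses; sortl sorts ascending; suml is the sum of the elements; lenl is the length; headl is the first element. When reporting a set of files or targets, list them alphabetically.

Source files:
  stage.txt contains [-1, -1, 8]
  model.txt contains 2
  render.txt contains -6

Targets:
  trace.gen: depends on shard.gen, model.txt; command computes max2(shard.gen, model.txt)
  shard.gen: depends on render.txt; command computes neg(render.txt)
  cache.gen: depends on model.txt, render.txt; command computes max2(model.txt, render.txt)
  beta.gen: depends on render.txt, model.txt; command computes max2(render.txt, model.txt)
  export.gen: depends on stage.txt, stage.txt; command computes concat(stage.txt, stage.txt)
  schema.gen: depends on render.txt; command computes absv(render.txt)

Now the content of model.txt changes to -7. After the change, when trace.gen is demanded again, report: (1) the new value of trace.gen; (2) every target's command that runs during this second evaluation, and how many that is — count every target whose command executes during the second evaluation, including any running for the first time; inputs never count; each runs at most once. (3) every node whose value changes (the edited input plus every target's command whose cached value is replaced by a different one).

trace.gen now evaluates to 6.
Run set: trace.gen (1 run).
Changed values: model.txt.

Initial pass — values computed on the first demand:
  shard.gen = neg(-6) = 6
  trace.gen = max2(6, 2) = 6

Second demand — change propagation:
  trace.gen: re-runs because model.txt 2->-7; new result 6 (unchanged).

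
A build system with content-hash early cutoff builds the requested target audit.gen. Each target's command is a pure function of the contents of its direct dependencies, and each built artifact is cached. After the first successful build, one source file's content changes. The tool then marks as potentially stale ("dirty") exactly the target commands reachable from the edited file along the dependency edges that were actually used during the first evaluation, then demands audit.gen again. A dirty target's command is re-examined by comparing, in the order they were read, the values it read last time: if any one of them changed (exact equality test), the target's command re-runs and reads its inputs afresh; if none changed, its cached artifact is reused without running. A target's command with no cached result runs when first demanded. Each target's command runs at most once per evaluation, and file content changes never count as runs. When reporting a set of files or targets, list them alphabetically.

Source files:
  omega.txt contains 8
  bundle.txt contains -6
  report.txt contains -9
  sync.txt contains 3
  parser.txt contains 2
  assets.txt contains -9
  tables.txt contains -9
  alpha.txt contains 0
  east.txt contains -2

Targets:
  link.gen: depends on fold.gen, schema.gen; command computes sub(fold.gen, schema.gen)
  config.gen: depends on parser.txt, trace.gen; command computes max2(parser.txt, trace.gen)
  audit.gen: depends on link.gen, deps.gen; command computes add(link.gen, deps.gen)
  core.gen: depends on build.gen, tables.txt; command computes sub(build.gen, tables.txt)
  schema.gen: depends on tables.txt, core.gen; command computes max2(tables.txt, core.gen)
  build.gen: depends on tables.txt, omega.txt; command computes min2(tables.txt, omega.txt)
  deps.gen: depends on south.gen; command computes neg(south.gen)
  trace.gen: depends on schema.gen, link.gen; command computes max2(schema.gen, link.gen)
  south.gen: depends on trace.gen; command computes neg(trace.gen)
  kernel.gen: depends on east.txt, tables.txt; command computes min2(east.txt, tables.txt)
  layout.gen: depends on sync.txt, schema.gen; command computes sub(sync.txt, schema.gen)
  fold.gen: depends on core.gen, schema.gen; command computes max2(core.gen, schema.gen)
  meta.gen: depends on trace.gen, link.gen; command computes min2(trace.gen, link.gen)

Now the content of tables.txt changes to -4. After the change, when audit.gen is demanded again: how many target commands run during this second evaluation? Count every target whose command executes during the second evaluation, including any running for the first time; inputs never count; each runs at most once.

First evaluation (everything demanded from the output):
  build.gen = min2(-9, 8) = -9
  core.gen = sub(-9, -9) = 0
  schema.gen = max2(-9, 0) = 0
  fold.gen = max2(0, 0) = 0
  link.gen = sub(0, 0) = 0
  trace.gen = max2(0, 0) = 0
  south.gen = neg(0) = 0
  deps.gen = neg(0) = 0
  audit.gen = add(0, 0) = 0

Propagation after the edit:
  build.gen: runs — tables.txt -9->-4; result -4.
  core.gen: runs — build.gen -9->-4; tables.txt -9->-4; result 0 (same value as before).
  schema.gen: runs — tables.txt -9->-4; result 0 (same value as before).
  fold.gen: checked — values it read are unchanged (core.gen unchanged, schema.gen unchanged); reused cached 0 without running.
  link.gen: checked — values it read are unchanged (fold.gen unchanged, schema.gen unchanged); reused cached 0 without running.
  trace.gen: checked — values it read are unchanged (schema.gen unchanged, link.gen unchanged); reused cached 0 without running.
  south.gen: checked — values it read are unchanged (trace.gen unchanged); reused cached 0 without running.
  deps.gen: checked — values it read are unchanged (south.gen unchanged); reused cached 0 without running.
  audit.gen: checked — values it read are unchanged (link.gen unchanged, deps.gen unchanged); reused cached 0 without running.

Key observation: the cutoff stops propagation at fold.gen — its inputs' values are unchanged, so it reuses its cache.

Target commands that run: build.gen, core.gen, schema.gen — 3 in total.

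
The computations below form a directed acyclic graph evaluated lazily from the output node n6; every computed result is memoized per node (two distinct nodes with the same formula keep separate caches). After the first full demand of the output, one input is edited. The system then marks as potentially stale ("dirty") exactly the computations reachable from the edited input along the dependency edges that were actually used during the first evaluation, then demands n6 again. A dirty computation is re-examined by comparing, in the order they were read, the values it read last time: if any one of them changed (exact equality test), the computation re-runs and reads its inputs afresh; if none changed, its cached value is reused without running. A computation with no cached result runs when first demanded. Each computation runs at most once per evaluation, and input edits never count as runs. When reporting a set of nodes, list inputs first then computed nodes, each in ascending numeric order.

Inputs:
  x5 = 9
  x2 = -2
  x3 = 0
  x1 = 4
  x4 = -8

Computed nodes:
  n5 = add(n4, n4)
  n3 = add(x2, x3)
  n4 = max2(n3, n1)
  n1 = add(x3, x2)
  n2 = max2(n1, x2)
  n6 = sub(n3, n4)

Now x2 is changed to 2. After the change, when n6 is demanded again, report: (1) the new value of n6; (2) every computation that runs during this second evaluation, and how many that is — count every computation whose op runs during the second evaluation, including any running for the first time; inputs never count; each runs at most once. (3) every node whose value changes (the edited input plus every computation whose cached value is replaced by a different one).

First demand of the output computes:
  n1 = add(0, -2) = -2
  n3 = add(-2, 0) = -2
  n4 = max2(-2, -2) = -2
  n6 = sub(-2, -2) = 0

After the edit, cleaning proceeds:
  n1: a read changed (x2 -2->2) — executes, giving 2.
  n3: a read changed (x2 -2->2) — executes, giving 2.
  n4: a read changed (n3 -2->2; n1 -2->2) — executes, giving 2.
  n6: a read changed (n3 -2->2; n4 -2->2) — executes, giving 0 — identical to its old value.

Demanding n6 again yields 0.
4 computations run: n1, n3, n4, n6.
The nodes whose values change: x2, n1, n3, n4.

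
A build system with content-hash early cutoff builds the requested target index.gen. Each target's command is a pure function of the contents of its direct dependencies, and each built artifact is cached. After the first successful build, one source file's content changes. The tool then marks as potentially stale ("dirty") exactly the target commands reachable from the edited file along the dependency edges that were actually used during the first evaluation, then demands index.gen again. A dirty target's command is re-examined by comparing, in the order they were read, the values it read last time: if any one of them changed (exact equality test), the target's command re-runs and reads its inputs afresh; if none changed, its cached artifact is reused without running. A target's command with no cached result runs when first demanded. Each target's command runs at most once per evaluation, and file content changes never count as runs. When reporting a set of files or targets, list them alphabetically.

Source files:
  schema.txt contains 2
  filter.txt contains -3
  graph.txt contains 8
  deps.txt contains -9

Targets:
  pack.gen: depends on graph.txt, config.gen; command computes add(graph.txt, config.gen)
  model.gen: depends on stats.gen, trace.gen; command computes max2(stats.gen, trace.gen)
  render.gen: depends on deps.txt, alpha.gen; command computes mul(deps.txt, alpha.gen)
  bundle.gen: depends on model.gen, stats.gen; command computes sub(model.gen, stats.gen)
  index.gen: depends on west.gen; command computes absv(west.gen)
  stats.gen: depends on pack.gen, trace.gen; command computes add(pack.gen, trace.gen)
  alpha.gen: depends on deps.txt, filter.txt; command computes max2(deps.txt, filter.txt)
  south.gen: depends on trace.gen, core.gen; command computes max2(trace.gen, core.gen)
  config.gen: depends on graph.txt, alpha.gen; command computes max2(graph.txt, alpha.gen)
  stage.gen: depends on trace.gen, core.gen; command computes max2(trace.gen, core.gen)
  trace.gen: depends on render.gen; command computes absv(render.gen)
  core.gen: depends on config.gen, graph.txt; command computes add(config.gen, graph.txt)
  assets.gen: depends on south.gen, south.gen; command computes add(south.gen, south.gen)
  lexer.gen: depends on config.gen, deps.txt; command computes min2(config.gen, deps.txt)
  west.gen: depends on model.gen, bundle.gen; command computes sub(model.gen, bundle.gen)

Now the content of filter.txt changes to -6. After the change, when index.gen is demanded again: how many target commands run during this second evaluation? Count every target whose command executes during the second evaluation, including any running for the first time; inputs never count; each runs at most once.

Target commands that run: alpha.gen, bundle.gen, config.gen, index.gen, model.gen, render.gen, stats.gen, trace.gen, west.gen — 9 in total.
Key observation: the cutoff stops propagation at pack.gen — its inputs' values are unchanged, so it reuses its cache.

First evaluation (everything demanded from the output):
  alpha.gen = max2(-9, -3) = -3
  config.gen = max2(8, -3) = 8
  pack.gen = add(8, 8) = 16
  render.gen = mul(-9, -3) = 27
  trace.gen = absv(27) = 27
  stats.gen = add(16, 27) = 43
  model.gen = max2(43, 27) = 43
  bundle.gen = sub(43, 43) = 0
  west.gen = sub(43, 0) = 43
  index.gen = absv(43) = 43

Propagation after the edit:
  alpha.gen: runs — filter.txt -3->-6; result -6.
  config.gen: runs — alpha.gen -3->-6; result 8 (same value as before).
  pack.gen: checked — values it read are unchanged (graph.txt unchanged, config.gen unchanged); reused cached 16 without running.
  render.gen: runs — alpha.gen -3->-6; result 54.
  trace.gen: runs — render.gen 27->54; result 54.
  stats.gen: runs — trace.gen 27->54; result 70.
  model.gen: runs — stats.gen 43->70; trace.gen 27->54; result 70.
  bundle.gen: runs — model.gen 43->70; stats.gen 43->70; result 0 (same value as before).
  west.gen: runs — model.gen 43->70; result 70.
  index.gen: runs — west.gen 43->70; result 70.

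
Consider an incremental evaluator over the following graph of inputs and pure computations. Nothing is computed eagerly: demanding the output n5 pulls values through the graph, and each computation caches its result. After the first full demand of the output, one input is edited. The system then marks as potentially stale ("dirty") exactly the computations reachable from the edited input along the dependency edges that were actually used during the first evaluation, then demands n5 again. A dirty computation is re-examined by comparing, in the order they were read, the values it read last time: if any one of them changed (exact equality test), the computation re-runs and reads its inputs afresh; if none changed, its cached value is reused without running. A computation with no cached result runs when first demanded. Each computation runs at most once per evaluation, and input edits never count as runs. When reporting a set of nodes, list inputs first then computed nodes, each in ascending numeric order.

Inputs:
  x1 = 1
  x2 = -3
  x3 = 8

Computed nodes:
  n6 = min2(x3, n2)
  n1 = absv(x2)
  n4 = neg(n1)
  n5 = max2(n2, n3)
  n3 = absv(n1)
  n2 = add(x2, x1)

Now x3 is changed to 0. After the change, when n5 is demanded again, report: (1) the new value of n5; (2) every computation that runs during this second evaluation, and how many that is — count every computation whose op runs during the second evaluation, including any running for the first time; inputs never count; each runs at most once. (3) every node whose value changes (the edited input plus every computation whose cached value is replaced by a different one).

n5 now evaluates to 3.
Run set: none (0 run).
Changed values: x3.
The important point: nothing the output needs ever reads x3, so the edit is invisible to it.

Initial pass — values computed on the first demand:
  n1 = absv(-3) = 3
  n2 = add(-3, 1) = -2
  n3 = absv(3) = 3
  n5 = max2(-2, 3) = 3

Second demand — change propagation:
  no demanded computation ever read x3, so the edit dirties nothing and nothing runs.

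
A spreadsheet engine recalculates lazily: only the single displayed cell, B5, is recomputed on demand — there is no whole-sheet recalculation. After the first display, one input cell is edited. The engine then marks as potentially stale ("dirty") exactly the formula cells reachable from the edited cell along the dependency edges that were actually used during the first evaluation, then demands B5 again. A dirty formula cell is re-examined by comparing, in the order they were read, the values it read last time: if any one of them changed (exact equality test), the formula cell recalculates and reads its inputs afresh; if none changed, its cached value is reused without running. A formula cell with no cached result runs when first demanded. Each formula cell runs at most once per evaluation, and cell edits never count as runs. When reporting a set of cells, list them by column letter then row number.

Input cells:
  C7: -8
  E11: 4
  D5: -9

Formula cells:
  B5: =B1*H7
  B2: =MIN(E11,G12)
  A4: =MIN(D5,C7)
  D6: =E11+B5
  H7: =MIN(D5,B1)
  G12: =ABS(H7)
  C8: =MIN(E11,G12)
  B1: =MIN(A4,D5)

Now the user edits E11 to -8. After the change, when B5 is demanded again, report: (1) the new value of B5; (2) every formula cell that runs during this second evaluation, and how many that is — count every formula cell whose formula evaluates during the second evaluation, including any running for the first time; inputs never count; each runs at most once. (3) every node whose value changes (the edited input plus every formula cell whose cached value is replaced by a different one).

New value of B5: 81.
Formula cells that run: none — 0 in total.
Values that change: E11.
Key observation: E11 is never demanded by the output, so the edit triggers no recomputation at all.

First evaluation (everything demanded from the output):
  A4 = MIN(-9, -8) = -9
  B1 = MIN(-9, -9) = -9
  H7 = MIN(-9, -9) = -9
  B5 = -9 * -9 = 81

Propagation after the edit:
  E11 feeds no computation that the output demands — nothing is marked dirty and nothing runs.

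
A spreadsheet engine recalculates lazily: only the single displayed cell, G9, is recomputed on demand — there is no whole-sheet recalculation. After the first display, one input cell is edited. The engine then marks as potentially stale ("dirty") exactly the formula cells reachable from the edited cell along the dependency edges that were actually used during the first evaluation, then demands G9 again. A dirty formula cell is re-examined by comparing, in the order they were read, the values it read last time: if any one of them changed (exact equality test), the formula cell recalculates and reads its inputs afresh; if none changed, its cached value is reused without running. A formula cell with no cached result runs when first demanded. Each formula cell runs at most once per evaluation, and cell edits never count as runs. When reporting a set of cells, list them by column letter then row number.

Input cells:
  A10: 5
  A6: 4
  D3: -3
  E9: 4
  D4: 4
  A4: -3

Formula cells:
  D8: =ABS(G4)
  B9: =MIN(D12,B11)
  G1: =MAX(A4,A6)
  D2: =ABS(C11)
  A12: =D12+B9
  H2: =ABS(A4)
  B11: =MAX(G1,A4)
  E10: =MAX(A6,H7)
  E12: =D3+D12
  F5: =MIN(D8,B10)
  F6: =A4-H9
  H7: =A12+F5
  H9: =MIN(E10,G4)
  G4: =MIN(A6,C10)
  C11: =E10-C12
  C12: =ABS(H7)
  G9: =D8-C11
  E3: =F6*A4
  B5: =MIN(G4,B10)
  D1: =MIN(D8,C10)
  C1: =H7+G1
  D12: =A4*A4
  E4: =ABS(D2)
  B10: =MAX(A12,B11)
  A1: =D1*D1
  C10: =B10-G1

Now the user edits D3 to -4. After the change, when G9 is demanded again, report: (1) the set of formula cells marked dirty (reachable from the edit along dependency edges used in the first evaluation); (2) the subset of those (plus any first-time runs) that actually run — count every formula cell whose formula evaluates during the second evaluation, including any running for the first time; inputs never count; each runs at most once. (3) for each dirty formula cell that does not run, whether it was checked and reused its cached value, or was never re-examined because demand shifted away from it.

First evaluation (everything demanded from the output):
  D12 = -3 * -3 = 9
  G1 = MAX(-3, 4) = 4
  B11 = MAX(4, -3) = 4
  B9 = MIN(9, 4) = 4
  A12 = 9 + 4 = 13
  B10 = MAX(13, 4) = 13
  C10 = 13 - 4 = 9
  G4 = MIN(4, 9) = 4
  D8 = ABS(4) = 4
  F5 = MIN(4, 13) = 4
  H7 = 13 + 4 = 17
  C12 = ABS(17) = 17
  E10 = MAX(4, 17) = 17
  C11 = 17 - 17 = 0
  G9 = 4 - 0 = 4

Propagation after the edit:
  D3 feeds no computation that the output demands — nothing is marked dirty and nothing runs.

Key observation: D3 is never demanded by the output, so the edit triggers no recomputation at all.

Marked dirty: none.
Formula cells that run: none — 0 in total.
Every dirty formula cell ran.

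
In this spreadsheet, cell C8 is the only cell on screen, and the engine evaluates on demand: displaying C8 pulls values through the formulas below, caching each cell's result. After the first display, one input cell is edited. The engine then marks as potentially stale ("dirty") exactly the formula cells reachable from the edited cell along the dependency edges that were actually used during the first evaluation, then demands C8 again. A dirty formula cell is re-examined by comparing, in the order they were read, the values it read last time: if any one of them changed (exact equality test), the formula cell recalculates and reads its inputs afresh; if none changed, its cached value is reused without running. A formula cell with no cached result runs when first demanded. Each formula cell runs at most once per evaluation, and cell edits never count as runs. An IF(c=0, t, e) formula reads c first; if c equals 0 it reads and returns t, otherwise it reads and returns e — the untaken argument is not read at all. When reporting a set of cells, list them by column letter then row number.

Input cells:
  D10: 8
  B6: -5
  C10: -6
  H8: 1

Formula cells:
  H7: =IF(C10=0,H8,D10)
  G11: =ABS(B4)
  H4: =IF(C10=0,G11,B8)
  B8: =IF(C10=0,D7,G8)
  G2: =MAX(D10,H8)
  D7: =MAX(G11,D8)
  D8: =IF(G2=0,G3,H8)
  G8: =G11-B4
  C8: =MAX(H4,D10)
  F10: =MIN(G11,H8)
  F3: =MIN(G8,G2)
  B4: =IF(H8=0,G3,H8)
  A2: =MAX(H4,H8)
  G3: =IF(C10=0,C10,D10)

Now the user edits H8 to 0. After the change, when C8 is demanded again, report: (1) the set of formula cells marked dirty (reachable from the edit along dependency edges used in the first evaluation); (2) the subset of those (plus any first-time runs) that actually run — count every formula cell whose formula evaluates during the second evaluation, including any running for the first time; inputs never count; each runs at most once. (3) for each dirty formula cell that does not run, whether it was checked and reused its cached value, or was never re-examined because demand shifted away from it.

Initial pass — values computed on the first demand:
  B4 = IF(H8=0: H8=1 -> else branch H8) = 1
  G11 = ABS(1) = 1
  G8 = 1 - 1 = 0
  B8 = IF(C10=0: C10=-6 -> else branch G8) = 0
  H4 = IF(C10=0: C10=-6 -> else branch B8) = 0
  C8 = MAX(0, 8) = 8

Second demand — change propagation:
  G3: newly demanded (no cache) — executes and yields 8.
  B4: re-runs because H8 1->0; H8 1->0; new result 8.
  G11: re-runs because B4 1->8; new result 8.
  G8: re-runs because G11 1->8; B4 1->8; new result 0 (unchanged).
  B8: re-examined; everything it read last time is the same (C10 unchanged, G8 unchanged) — cache 0 kept, no run.
  H4: re-examined; everything it read last time is the same (C10 unchanged, B8 unchanged) — cache 0 kept, no run.
  C8: re-examined; everything it read last time is the same (H4 unchanged, D10 unchanged) — cache 8 kept, no run.

The important point: the flipped condition pulls in fresh nodes; G3 runs for the first time.

Dirty set: B4, B8, C8, G8, G11, H4.
Run set: B4, G3, G8, G11 (4 run).
Re-examined without running (cache reused): B8, C8, H4.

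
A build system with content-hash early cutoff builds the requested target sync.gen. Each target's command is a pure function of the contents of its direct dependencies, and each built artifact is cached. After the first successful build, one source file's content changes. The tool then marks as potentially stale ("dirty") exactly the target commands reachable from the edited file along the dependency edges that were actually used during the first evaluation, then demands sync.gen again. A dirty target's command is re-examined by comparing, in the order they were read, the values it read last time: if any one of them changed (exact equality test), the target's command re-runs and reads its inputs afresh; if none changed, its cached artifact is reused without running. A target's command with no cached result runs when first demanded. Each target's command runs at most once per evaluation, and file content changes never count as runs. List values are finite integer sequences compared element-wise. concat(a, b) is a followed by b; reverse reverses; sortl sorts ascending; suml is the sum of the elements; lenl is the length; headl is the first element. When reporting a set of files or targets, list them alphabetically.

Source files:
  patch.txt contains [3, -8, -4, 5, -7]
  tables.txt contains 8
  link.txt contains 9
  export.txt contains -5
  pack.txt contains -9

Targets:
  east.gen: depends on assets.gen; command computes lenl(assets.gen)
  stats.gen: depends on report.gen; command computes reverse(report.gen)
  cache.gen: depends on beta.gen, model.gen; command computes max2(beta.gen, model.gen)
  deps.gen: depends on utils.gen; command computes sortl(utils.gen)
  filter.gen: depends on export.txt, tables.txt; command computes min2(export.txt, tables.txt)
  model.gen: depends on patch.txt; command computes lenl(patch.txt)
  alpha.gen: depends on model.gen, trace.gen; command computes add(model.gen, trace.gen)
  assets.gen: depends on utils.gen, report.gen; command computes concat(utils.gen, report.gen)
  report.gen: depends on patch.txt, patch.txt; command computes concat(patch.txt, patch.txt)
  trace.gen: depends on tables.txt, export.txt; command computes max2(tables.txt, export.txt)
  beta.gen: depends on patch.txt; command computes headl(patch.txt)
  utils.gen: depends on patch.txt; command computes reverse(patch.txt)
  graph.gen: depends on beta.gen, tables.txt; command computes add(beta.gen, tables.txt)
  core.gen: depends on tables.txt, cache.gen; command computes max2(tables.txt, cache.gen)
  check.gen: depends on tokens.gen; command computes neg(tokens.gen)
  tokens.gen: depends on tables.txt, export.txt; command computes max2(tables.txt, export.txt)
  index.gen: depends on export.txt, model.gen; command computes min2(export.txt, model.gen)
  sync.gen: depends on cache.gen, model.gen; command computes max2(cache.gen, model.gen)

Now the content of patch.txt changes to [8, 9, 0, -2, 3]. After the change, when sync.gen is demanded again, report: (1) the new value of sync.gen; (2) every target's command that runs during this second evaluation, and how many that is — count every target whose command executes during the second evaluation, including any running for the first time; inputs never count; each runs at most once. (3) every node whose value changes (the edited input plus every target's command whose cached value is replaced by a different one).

New value of sync.gen: 8.
Target commands that run: beta.gen, cache.gen, model.gen, sync.gen — 4 in total.
Values that change: beta.gen, cache.gen, patch.txt, sync.gen.

First evaluation (everything demanded from the output):
  beta.gen = headl([3, -8, -4, 5, -7]) = 3
  model.gen = lenl([3, -8, -4, 5, -7]) = 5
  cache.gen = max2(3, 5) = 5
  sync.gen = max2(5, 5) = 5

Propagation after the edit:
  beta.gen: runs — patch.txt [3, -8, -4, 5, -7]->[8, 9, 0, -2, 3]; result 8.
  model.gen: runs — patch.txt [3, -8, -4, 5, -7]->[8, 9, 0, -2, 3]; result 5 (same value as before).
  cache.gen: runs — beta.gen 3->8; result 8.
  sync.gen: runs — cache.gen 5->8; result 8.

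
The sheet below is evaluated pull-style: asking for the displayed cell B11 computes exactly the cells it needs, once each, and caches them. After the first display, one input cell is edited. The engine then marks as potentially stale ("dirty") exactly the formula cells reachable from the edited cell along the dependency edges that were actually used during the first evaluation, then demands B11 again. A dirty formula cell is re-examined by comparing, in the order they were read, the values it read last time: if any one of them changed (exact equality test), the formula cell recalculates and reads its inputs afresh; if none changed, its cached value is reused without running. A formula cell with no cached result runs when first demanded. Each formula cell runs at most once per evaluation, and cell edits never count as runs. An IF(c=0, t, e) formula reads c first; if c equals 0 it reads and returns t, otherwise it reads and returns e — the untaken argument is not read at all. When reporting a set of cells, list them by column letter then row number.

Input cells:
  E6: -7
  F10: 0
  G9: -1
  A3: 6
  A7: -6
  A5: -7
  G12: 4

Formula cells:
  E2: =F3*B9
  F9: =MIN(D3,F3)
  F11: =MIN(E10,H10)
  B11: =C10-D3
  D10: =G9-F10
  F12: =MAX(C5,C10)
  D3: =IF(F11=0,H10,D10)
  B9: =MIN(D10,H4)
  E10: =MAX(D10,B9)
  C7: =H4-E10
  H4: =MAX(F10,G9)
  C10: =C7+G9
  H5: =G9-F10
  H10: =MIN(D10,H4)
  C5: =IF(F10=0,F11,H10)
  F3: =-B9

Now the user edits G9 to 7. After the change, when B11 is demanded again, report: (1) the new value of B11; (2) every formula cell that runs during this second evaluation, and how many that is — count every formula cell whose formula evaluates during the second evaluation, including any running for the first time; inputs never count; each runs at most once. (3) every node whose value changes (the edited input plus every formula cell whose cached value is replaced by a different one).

Demanding B11 again yields 0.
10 formula cells run: B9, B11, C7, C10, D3, D10, E10, F11, H4, H10.
The nodes whose values change: B9, B11, C7, C10, D3, D10, E10, F11, G9, H4, H10.

First demand of the output computes:
  D10 = -1 - 0 = -1
  H4 = MAX(0, -1) = 0
  B9 = MIN(-1, 0) = -1
  E10 = MAX(-1, -1) = -1
  C7 = 0 - -1 = 1
  C10 = 1 + -1 = 0
  H10 = MIN(-1, 0) = -1
  F11 = MIN(-1, -1) = -1
  D3 = IF(F11=0: F11=-1 -> else branch D10) = -1
  B11 = 0 - -1 = 1

After the edit, cleaning proceeds:
  D10: a read changed (G9 -1->7) — executes, giving 7.
  H4: a read changed (G9 -1->7) — executes, giving 7.
  B9: a read changed (D10 -1->7; H4 0->7) — executes, giving 7.
  E10: a read changed (D10 -1->7; B9 -1->7) — executes, giving 7.
  C7: a read changed (H4 0->7; E10 -1->7) — executes, giving 0.
  C10: a read changed (C7 1->0; G9 -1->7) — executes, giving 7.
  H10: a read changed (D10 -1->7; H4 0->7) — executes, giving 7.
  F11: a read changed (E10 -1->7; H10 -1->7) — executes, giving 7.
  D3: a read changed (F11 -1->7; D10 -1->7) — executes, giving 7.
  B11: a read changed (C10 0->7; D3 -1->7) — executes, giving 0.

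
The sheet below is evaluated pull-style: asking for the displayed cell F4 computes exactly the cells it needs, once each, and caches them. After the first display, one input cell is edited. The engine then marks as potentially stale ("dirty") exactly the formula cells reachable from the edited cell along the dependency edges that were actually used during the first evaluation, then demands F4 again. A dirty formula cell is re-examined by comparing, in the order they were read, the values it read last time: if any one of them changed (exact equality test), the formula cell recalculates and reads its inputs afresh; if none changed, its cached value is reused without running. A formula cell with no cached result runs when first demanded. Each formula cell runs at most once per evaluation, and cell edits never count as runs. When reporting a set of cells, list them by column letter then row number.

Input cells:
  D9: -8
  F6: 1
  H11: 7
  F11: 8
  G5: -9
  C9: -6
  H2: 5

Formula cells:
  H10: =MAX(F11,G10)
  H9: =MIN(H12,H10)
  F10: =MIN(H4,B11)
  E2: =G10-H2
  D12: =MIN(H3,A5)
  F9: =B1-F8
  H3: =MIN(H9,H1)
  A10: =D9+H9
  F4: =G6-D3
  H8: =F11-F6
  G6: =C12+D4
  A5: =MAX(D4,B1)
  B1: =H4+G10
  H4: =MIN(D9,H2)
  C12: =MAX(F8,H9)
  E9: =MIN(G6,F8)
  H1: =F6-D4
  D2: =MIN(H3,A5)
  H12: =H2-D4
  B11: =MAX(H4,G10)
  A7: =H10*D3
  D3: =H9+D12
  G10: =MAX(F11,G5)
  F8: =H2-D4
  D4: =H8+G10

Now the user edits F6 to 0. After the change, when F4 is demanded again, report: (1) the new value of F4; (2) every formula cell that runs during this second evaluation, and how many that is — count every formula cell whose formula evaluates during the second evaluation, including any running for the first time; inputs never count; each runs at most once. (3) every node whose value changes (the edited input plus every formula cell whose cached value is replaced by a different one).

Demanding F4 again yields 32.
13 formula cells run: A5, C12, D3, D4, D12, F4, F8, G6, H1, H3, H8, H9, H12.
The nodes whose values change: A5, C12, D3, D4, D12, F4, F6, F8, H1, H3, H8, H9, H12.

First demand of the output computes:
  G10 = MAX(8, -9) = 8
  H4 = MIN(-8, 5) = -8
  B1 = -8 + 8 = 0
  H8 = 8 - 1 = 7
  D4 = 7 + 8 = 15
  A5 = MAX(15, 0) = 15
  F8 = 5 - 15 = -10
  H1 = 1 - 15 = -14
  H10 = MAX(8, 8) = 8
  H12 = 5 - 15 = -10
  H9 = MIN(-10, 8) = -10
  C12 = MAX(-10, -10) = -10
  G6 = -10 + 15 = 5
  H3 = MIN(-10, -14) = -14
  D12 = MIN(-14, 15) = -14
  D3 = -10 + -14 = -24
  F4 = 5 - -24 = 29

After the edit, cleaning proceeds:
  H8: a read changed (F6 1->0) — executes, giving 8.
  D4: a read changed (H8 7->8) — executes, giving 16.
  A5: a read changed (D4 15->16) — executes, giving 16.
  F8: a read changed (D4 15->16) — executes, giving -11.
  H1: a read changed (F6 1->0; D4 15->16) — executes, giving -16.
  H12: a read changed (D4 15->16) — executes, giving -11.
  H9: a read changed (H12 -10->-11) — executes, giving -11.
  C12: a read changed (F8 -10->-11; H9 -10->-11) — executes, giving -11.
  G6: a read changed (C12 -10->-11; D4 15->16) — executes, giving 5 — identical to its old value.
  H3: a read changed (H9 -10->-11; H1 -14->-16) — executes, giving -16.
  D12: a read changed (H3 -14->-16; A5 15->16) — executes, giving -16.
  D3: a read changed (H9 -10->-11; D12 -14->-16) — executes, giving -27.
  F4: a read changed (D3 -24->-27) — executes, giving 32.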